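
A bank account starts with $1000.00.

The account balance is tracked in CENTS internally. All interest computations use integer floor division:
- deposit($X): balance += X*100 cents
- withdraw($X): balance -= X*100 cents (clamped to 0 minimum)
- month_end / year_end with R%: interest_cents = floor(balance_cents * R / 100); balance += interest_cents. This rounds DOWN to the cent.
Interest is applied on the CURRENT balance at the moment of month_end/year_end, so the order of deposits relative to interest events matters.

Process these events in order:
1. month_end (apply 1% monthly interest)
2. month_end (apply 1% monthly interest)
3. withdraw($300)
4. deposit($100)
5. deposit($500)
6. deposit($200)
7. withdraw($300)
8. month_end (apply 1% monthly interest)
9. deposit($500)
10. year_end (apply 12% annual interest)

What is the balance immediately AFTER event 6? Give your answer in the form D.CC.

After 1 (month_end (apply 1% monthly interest)): balance=$1010.00 total_interest=$10.00
After 2 (month_end (apply 1% monthly interest)): balance=$1020.10 total_interest=$20.10
After 3 (withdraw($300)): balance=$720.10 total_interest=$20.10
After 4 (deposit($100)): balance=$820.10 total_interest=$20.10
After 5 (deposit($500)): balance=$1320.10 total_interest=$20.10
After 6 (deposit($200)): balance=$1520.10 total_interest=$20.10

Answer: 1520.10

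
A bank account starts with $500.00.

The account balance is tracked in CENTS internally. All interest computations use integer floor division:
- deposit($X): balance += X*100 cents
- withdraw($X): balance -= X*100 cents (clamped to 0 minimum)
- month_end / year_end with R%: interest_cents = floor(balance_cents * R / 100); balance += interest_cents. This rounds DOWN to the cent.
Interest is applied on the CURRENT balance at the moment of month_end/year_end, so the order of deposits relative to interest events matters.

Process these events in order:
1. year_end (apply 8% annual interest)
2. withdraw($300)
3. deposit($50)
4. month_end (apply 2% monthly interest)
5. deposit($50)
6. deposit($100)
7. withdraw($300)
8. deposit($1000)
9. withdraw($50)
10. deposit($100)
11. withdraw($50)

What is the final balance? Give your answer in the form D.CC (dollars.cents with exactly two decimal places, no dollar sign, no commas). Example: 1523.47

Answer: 1145.80

Derivation:
After 1 (year_end (apply 8% annual interest)): balance=$540.00 total_interest=$40.00
After 2 (withdraw($300)): balance=$240.00 total_interest=$40.00
After 3 (deposit($50)): balance=$290.00 total_interest=$40.00
After 4 (month_end (apply 2% monthly interest)): balance=$295.80 total_interest=$45.80
After 5 (deposit($50)): balance=$345.80 total_interest=$45.80
After 6 (deposit($100)): balance=$445.80 total_interest=$45.80
After 7 (withdraw($300)): balance=$145.80 total_interest=$45.80
After 8 (deposit($1000)): balance=$1145.80 total_interest=$45.80
After 9 (withdraw($50)): balance=$1095.80 total_interest=$45.80
After 10 (deposit($100)): balance=$1195.80 total_interest=$45.80
After 11 (withdraw($50)): balance=$1145.80 total_interest=$45.80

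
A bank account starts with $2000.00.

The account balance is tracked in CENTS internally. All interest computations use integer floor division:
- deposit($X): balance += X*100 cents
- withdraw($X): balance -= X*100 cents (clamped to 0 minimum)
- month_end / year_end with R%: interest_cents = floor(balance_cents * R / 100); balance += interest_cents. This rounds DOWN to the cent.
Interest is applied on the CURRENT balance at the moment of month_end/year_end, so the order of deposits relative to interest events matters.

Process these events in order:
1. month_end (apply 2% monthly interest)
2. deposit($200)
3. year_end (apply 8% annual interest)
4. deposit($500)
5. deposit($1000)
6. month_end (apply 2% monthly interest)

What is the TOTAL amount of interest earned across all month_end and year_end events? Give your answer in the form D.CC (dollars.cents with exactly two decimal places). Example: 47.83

After 1 (month_end (apply 2% monthly interest)): balance=$2040.00 total_interest=$40.00
After 2 (deposit($200)): balance=$2240.00 total_interest=$40.00
After 3 (year_end (apply 8% annual interest)): balance=$2419.20 total_interest=$219.20
After 4 (deposit($500)): balance=$2919.20 total_interest=$219.20
After 5 (deposit($1000)): balance=$3919.20 total_interest=$219.20
After 6 (month_end (apply 2% monthly interest)): balance=$3997.58 total_interest=$297.58

Answer: 297.58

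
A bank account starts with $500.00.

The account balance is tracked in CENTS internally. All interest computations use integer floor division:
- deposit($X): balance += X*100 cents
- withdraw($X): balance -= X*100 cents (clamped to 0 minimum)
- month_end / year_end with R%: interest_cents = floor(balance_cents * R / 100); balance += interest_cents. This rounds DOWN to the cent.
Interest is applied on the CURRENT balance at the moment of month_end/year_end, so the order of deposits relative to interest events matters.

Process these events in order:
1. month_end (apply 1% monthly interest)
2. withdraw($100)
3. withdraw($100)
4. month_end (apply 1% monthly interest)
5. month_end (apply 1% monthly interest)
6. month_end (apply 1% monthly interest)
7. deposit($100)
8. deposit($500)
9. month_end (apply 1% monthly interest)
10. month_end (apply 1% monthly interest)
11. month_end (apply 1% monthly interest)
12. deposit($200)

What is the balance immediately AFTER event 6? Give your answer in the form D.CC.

After 1 (month_end (apply 1% monthly interest)): balance=$505.00 total_interest=$5.00
After 2 (withdraw($100)): balance=$405.00 total_interest=$5.00
After 3 (withdraw($100)): balance=$305.00 total_interest=$5.00
After 4 (month_end (apply 1% monthly interest)): balance=$308.05 total_interest=$8.05
After 5 (month_end (apply 1% monthly interest)): balance=$311.13 total_interest=$11.13
After 6 (month_end (apply 1% monthly interest)): balance=$314.24 total_interest=$14.24

Answer: 314.24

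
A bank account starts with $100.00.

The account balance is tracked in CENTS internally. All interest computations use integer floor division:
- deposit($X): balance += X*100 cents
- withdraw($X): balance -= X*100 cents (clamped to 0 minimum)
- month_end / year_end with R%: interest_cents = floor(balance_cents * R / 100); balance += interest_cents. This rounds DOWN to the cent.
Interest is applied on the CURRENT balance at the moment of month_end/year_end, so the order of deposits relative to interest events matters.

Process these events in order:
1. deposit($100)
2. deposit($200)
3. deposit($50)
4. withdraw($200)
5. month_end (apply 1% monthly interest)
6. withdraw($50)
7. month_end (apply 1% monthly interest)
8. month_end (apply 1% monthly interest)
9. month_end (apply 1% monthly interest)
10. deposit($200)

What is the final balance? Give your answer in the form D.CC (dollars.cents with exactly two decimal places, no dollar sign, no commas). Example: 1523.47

Answer: 408.62

Derivation:
After 1 (deposit($100)): balance=$200.00 total_interest=$0.00
After 2 (deposit($200)): balance=$400.00 total_interest=$0.00
After 3 (deposit($50)): balance=$450.00 total_interest=$0.00
After 4 (withdraw($200)): balance=$250.00 total_interest=$0.00
After 5 (month_end (apply 1% monthly interest)): balance=$252.50 total_interest=$2.50
After 6 (withdraw($50)): balance=$202.50 total_interest=$2.50
After 7 (month_end (apply 1% monthly interest)): balance=$204.52 total_interest=$4.52
After 8 (month_end (apply 1% monthly interest)): balance=$206.56 total_interest=$6.56
After 9 (month_end (apply 1% monthly interest)): balance=$208.62 total_interest=$8.62
After 10 (deposit($200)): balance=$408.62 total_interest=$8.62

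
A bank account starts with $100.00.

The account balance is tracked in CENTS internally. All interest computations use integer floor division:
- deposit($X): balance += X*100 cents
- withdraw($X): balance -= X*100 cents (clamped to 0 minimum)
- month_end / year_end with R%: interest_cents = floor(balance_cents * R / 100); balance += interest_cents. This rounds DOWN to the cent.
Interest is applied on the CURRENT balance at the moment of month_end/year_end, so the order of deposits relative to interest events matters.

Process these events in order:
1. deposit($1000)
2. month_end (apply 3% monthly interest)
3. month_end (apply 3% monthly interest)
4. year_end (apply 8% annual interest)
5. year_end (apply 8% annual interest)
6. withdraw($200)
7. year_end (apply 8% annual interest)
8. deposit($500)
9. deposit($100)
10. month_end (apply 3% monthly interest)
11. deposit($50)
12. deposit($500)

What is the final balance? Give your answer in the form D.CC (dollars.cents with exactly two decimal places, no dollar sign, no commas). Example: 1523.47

Answer: 2459.67

Derivation:
After 1 (deposit($1000)): balance=$1100.00 total_interest=$0.00
After 2 (month_end (apply 3% monthly interest)): balance=$1133.00 total_interest=$33.00
After 3 (month_end (apply 3% monthly interest)): balance=$1166.99 total_interest=$66.99
After 4 (year_end (apply 8% annual interest)): balance=$1260.34 total_interest=$160.34
After 5 (year_end (apply 8% annual interest)): balance=$1361.16 total_interest=$261.16
After 6 (withdraw($200)): balance=$1161.16 total_interest=$261.16
After 7 (year_end (apply 8% annual interest)): balance=$1254.05 total_interest=$354.05
After 8 (deposit($500)): balance=$1754.05 total_interest=$354.05
After 9 (deposit($100)): balance=$1854.05 total_interest=$354.05
After 10 (month_end (apply 3% monthly interest)): balance=$1909.67 total_interest=$409.67
After 11 (deposit($50)): balance=$1959.67 total_interest=$409.67
After 12 (deposit($500)): balance=$2459.67 total_interest=$409.67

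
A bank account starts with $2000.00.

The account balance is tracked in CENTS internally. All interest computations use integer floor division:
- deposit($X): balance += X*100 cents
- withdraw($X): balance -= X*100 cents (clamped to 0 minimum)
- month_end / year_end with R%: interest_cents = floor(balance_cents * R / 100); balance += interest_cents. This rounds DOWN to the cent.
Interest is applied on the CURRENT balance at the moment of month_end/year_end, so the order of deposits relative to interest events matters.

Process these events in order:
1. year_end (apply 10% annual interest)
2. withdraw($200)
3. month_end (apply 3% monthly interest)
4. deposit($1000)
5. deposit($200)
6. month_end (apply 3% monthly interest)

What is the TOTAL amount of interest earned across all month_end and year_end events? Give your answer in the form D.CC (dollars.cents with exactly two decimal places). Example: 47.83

After 1 (year_end (apply 10% annual interest)): balance=$2200.00 total_interest=$200.00
After 2 (withdraw($200)): balance=$2000.00 total_interest=$200.00
After 3 (month_end (apply 3% monthly interest)): balance=$2060.00 total_interest=$260.00
After 4 (deposit($1000)): balance=$3060.00 total_interest=$260.00
After 5 (deposit($200)): balance=$3260.00 total_interest=$260.00
After 6 (month_end (apply 3% monthly interest)): balance=$3357.80 total_interest=$357.80

Answer: 357.80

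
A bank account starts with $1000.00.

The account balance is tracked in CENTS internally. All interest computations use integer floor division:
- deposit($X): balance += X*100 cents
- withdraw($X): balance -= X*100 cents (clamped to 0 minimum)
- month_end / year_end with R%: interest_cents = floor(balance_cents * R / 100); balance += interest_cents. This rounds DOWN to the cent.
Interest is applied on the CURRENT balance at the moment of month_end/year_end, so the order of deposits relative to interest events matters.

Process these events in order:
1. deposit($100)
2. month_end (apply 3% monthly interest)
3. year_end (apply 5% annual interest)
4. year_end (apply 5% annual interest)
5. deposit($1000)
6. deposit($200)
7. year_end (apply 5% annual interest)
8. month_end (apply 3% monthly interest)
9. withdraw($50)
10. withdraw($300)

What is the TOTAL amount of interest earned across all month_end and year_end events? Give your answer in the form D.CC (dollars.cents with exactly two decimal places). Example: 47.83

After 1 (deposit($100)): balance=$1100.00 total_interest=$0.00
After 2 (month_end (apply 3% monthly interest)): balance=$1133.00 total_interest=$33.00
After 3 (year_end (apply 5% annual interest)): balance=$1189.65 total_interest=$89.65
After 4 (year_end (apply 5% annual interest)): balance=$1249.13 total_interest=$149.13
After 5 (deposit($1000)): balance=$2249.13 total_interest=$149.13
After 6 (deposit($200)): balance=$2449.13 total_interest=$149.13
After 7 (year_end (apply 5% annual interest)): balance=$2571.58 total_interest=$271.58
After 8 (month_end (apply 3% monthly interest)): balance=$2648.72 total_interest=$348.72
After 9 (withdraw($50)): balance=$2598.72 total_interest=$348.72
After 10 (withdraw($300)): balance=$2298.72 total_interest=$348.72

Answer: 348.72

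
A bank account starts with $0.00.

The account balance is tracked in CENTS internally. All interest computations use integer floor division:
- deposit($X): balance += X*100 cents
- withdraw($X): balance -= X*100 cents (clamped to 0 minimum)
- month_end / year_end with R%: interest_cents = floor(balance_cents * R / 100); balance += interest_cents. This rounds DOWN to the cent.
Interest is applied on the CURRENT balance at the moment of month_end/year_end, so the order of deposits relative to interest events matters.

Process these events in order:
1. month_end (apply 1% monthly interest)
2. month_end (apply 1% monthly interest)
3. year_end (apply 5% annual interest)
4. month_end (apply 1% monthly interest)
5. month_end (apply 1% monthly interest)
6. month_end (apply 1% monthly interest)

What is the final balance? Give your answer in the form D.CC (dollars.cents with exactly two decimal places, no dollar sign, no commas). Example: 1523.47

After 1 (month_end (apply 1% monthly interest)): balance=$0.00 total_interest=$0.00
After 2 (month_end (apply 1% monthly interest)): balance=$0.00 total_interest=$0.00
After 3 (year_end (apply 5% annual interest)): balance=$0.00 total_interest=$0.00
After 4 (month_end (apply 1% monthly interest)): balance=$0.00 total_interest=$0.00
After 5 (month_end (apply 1% monthly interest)): balance=$0.00 total_interest=$0.00
After 6 (month_end (apply 1% monthly interest)): balance=$0.00 total_interest=$0.00

Answer: 0.00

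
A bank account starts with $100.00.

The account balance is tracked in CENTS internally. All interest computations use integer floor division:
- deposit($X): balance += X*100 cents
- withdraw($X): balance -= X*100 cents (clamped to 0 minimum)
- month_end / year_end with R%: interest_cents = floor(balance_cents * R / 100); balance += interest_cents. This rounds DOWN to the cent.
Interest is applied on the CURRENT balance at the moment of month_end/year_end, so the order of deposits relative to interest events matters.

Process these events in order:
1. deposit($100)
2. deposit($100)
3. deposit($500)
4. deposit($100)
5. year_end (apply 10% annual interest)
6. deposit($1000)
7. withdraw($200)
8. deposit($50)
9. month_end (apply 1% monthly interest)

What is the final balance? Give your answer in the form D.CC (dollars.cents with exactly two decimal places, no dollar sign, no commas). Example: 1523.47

After 1 (deposit($100)): balance=$200.00 total_interest=$0.00
After 2 (deposit($100)): balance=$300.00 total_interest=$0.00
After 3 (deposit($500)): balance=$800.00 total_interest=$0.00
After 4 (deposit($100)): balance=$900.00 total_interest=$0.00
After 5 (year_end (apply 10% annual interest)): balance=$990.00 total_interest=$90.00
After 6 (deposit($1000)): balance=$1990.00 total_interest=$90.00
After 7 (withdraw($200)): balance=$1790.00 total_interest=$90.00
After 8 (deposit($50)): balance=$1840.00 total_interest=$90.00
After 9 (month_end (apply 1% monthly interest)): balance=$1858.40 total_interest=$108.40

Answer: 1858.40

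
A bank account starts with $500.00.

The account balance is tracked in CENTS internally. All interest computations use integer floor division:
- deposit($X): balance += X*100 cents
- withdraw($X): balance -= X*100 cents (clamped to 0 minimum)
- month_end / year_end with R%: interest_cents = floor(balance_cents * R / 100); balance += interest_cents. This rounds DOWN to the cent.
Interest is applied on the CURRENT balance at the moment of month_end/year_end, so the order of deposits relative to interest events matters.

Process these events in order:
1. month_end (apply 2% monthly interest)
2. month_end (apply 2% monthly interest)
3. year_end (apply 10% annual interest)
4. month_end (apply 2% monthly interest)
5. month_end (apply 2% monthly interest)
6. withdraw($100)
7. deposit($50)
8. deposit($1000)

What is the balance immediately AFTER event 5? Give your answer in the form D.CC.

Answer: 595.33

Derivation:
After 1 (month_end (apply 2% monthly interest)): balance=$510.00 total_interest=$10.00
After 2 (month_end (apply 2% monthly interest)): balance=$520.20 total_interest=$20.20
After 3 (year_end (apply 10% annual interest)): balance=$572.22 total_interest=$72.22
After 4 (month_end (apply 2% monthly interest)): balance=$583.66 total_interest=$83.66
After 5 (month_end (apply 2% monthly interest)): balance=$595.33 total_interest=$95.33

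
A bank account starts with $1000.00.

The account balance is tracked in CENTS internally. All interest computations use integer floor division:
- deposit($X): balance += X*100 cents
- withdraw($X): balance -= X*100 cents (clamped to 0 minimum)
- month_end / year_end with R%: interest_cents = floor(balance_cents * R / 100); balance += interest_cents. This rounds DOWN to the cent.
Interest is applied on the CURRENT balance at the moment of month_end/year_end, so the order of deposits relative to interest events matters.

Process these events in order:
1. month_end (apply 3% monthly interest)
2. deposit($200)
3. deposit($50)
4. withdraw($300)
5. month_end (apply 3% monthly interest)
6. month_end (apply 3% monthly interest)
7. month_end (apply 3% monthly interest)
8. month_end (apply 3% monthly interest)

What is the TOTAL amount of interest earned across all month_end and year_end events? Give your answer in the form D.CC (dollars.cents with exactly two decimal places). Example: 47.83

After 1 (month_end (apply 3% monthly interest)): balance=$1030.00 total_interest=$30.00
After 2 (deposit($200)): balance=$1230.00 total_interest=$30.00
After 3 (deposit($50)): balance=$1280.00 total_interest=$30.00
After 4 (withdraw($300)): balance=$980.00 total_interest=$30.00
After 5 (month_end (apply 3% monthly interest)): balance=$1009.40 total_interest=$59.40
After 6 (month_end (apply 3% monthly interest)): balance=$1039.68 total_interest=$89.68
After 7 (month_end (apply 3% monthly interest)): balance=$1070.87 total_interest=$120.87
After 8 (month_end (apply 3% monthly interest)): balance=$1102.99 total_interest=$152.99

Answer: 152.99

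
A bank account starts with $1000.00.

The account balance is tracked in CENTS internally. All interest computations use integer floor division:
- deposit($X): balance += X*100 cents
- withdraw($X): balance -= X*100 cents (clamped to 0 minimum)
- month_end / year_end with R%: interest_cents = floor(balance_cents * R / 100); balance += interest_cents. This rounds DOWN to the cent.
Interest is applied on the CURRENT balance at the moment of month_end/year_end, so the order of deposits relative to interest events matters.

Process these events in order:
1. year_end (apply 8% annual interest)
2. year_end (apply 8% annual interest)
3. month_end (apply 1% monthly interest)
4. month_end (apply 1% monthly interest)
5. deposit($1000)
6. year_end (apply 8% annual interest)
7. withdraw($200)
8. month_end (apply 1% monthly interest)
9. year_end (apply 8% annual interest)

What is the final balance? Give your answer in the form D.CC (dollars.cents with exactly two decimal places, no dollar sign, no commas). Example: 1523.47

After 1 (year_end (apply 8% annual interest)): balance=$1080.00 total_interest=$80.00
After 2 (year_end (apply 8% annual interest)): balance=$1166.40 total_interest=$166.40
After 3 (month_end (apply 1% monthly interest)): balance=$1178.06 total_interest=$178.06
After 4 (month_end (apply 1% monthly interest)): balance=$1189.84 total_interest=$189.84
After 5 (deposit($1000)): balance=$2189.84 total_interest=$189.84
After 6 (year_end (apply 8% annual interest)): balance=$2365.02 total_interest=$365.02
After 7 (withdraw($200)): balance=$2165.02 total_interest=$365.02
After 8 (month_end (apply 1% monthly interest)): balance=$2186.67 total_interest=$386.67
After 9 (year_end (apply 8% annual interest)): balance=$2361.60 total_interest=$561.60

Answer: 2361.60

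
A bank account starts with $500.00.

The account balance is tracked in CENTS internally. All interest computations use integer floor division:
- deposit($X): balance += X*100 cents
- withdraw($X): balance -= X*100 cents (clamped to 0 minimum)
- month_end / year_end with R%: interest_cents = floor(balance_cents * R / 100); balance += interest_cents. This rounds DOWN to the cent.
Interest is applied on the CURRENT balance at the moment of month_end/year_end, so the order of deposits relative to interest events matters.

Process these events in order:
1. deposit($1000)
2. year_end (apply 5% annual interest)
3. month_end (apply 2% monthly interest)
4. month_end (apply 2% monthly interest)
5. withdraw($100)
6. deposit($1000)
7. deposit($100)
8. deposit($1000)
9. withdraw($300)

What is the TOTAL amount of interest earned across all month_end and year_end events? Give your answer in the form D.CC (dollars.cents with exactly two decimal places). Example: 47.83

After 1 (deposit($1000)): balance=$1500.00 total_interest=$0.00
After 2 (year_end (apply 5% annual interest)): balance=$1575.00 total_interest=$75.00
After 3 (month_end (apply 2% monthly interest)): balance=$1606.50 total_interest=$106.50
After 4 (month_end (apply 2% monthly interest)): balance=$1638.63 total_interest=$138.63
After 5 (withdraw($100)): balance=$1538.63 total_interest=$138.63
After 6 (deposit($1000)): balance=$2538.63 total_interest=$138.63
After 7 (deposit($100)): balance=$2638.63 total_interest=$138.63
After 8 (deposit($1000)): balance=$3638.63 total_interest=$138.63
After 9 (withdraw($300)): balance=$3338.63 total_interest=$138.63

Answer: 138.63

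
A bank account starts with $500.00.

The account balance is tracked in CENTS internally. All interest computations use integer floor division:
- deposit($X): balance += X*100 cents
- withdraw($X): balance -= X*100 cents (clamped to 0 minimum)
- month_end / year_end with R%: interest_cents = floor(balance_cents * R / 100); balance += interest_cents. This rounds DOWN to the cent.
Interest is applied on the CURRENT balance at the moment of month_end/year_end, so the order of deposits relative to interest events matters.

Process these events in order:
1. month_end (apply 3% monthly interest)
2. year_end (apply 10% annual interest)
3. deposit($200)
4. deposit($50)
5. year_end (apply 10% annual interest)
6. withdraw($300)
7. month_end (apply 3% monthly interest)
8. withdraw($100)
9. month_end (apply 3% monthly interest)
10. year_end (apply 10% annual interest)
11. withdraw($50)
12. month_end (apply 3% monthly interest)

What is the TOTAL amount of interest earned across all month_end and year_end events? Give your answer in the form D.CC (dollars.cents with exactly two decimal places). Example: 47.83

Answer: 250.76

Derivation:
After 1 (month_end (apply 3% monthly interest)): balance=$515.00 total_interest=$15.00
After 2 (year_end (apply 10% annual interest)): balance=$566.50 total_interest=$66.50
After 3 (deposit($200)): balance=$766.50 total_interest=$66.50
After 4 (deposit($50)): balance=$816.50 total_interest=$66.50
After 5 (year_end (apply 10% annual interest)): balance=$898.15 total_interest=$148.15
After 6 (withdraw($300)): balance=$598.15 total_interest=$148.15
After 7 (month_end (apply 3% monthly interest)): balance=$616.09 total_interest=$166.09
After 8 (withdraw($100)): balance=$516.09 total_interest=$166.09
After 9 (month_end (apply 3% monthly interest)): balance=$531.57 total_interest=$181.57
After 10 (year_end (apply 10% annual interest)): balance=$584.72 total_interest=$234.72
After 11 (withdraw($50)): balance=$534.72 total_interest=$234.72
After 12 (month_end (apply 3% monthly interest)): balance=$550.76 total_interest=$250.76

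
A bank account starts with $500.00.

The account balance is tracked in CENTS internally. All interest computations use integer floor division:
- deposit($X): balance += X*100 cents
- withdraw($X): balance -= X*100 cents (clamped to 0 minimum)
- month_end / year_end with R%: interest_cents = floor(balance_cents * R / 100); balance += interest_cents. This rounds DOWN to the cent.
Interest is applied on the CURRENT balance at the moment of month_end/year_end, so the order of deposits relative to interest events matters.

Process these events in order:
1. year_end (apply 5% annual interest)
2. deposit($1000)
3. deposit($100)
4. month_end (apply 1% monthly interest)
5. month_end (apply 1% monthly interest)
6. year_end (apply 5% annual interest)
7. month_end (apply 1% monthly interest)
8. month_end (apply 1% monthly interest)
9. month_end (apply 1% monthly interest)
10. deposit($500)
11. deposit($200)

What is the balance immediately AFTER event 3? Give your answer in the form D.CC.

After 1 (year_end (apply 5% annual interest)): balance=$525.00 total_interest=$25.00
After 2 (deposit($1000)): balance=$1525.00 total_interest=$25.00
After 3 (deposit($100)): balance=$1625.00 total_interest=$25.00

Answer: 1625.00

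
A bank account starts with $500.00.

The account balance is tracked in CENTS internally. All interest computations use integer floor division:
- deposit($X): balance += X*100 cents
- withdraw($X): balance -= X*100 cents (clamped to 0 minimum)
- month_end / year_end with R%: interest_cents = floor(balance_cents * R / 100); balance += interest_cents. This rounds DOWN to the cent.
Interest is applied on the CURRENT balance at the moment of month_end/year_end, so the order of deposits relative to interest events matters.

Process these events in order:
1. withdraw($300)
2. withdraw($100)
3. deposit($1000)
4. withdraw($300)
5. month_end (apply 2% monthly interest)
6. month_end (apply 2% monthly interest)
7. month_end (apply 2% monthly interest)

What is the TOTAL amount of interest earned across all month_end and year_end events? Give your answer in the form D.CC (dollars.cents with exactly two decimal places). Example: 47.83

Answer: 48.96

Derivation:
After 1 (withdraw($300)): balance=$200.00 total_interest=$0.00
After 2 (withdraw($100)): balance=$100.00 total_interest=$0.00
After 3 (deposit($1000)): balance=$1100.00 total_interest=$0.00
After 4 (withdraw($300)): balance=$800.00 total_interest=$0.00
After 5 (month_end (apply 2% monthly interest)): balance=$816.00 total_interest=$16.00
After 6 (month_end (apply 2% monthly interest)): balance=$832.32 total_interest=$32.32
After 7 (month_end (apply 2% monthly interest)): balance=$848.96 total_interest=$48.96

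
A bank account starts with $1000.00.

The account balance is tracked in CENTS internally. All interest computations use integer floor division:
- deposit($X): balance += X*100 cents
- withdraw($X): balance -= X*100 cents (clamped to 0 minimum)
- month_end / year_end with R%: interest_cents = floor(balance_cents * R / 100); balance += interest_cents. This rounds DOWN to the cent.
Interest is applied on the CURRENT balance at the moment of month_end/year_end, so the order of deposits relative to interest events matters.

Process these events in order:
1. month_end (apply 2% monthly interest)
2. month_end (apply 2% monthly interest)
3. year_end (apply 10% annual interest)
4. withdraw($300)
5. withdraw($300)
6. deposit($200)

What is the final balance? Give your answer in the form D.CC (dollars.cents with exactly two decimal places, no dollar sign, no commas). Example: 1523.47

Answer: 744.44

Derivation:
After 1 (month_end (apply 2% monthly interest)): balance=$1020.00 total_interest=$20.00
After 2 (month_end (apply 2% monthly interest)): balance=$1040.40 total_interest=$40.40
After 3 (year_end (apply 10% annual interest)): balance=$1144.44 total_interest=$144.44
After 4 (withdraw($300)): balance=$844.44 total_interest=$144.44
After 5 (withdraw($300)): balance=$544.44 total_interest=$144.44
After 6 (deposit($200)): balance=$744.44 total_interest=$144.44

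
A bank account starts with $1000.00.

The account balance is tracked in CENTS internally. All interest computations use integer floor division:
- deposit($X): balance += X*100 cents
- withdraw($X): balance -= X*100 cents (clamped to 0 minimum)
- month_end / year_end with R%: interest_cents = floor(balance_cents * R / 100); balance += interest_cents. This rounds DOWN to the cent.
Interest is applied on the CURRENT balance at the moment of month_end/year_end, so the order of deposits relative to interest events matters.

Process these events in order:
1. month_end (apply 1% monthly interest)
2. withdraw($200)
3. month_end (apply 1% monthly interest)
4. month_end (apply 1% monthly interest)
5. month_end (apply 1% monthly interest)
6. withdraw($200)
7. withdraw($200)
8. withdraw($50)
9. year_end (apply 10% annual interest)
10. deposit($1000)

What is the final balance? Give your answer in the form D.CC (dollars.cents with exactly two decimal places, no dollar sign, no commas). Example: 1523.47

After 1 (month_end (apply 1% monthly interest)): balance=$1010.00 total_interest=$10.00
After 2 (withdraw($200)): balance=$810.00 total_interest=$10.00
After 3 (month_end (apply 1% monthly interest)): balance=$818.10 total_interest=$18.10
After 4 (month_end (apply 1% monthly interest)): balance=$826.28 total_interest=$26.28
After 5 (month_end (apply 1% monthly interest)): balance=$834.54 total_interest=$34.54
After 6 (withdraw($200)): balance=$634.54 total_interest=$34.54
After 7 (withdraw($200)): balance=$434.54 total_interest=$34.54
After 8 (withdraw($50)): balance=$384.54 total_interest=$34.54
After 9 (year_end (apply 10% annual interest)): balance=$422.99 total_interest=$72.99
After 10 (deposit($1000)): balance=$1422.99 total_interest=$72.99

Answer: 1422.99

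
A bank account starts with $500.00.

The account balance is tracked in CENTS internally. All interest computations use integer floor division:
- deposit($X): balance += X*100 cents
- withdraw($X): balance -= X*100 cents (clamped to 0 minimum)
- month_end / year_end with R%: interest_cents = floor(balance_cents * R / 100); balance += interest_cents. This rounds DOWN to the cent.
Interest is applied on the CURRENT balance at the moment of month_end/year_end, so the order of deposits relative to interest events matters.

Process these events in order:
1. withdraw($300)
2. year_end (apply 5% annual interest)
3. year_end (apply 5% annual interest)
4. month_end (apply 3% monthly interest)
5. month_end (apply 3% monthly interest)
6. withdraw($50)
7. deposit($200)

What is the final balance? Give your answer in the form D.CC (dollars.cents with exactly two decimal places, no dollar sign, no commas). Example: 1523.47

Answer: 383.92

Derivation:
After 1 (withdraw($300)): balance=$200.00 total_interest=$0.00
After 2 (year_end (apply 5% annual interest)): balance=$210.00 total_interest=$10.00
After 3 (year_end (apply 5% annual interest)): balance=$220.50 total_interest=$20.50
After 4 (month_end (apply 3% monthly interest)): balance=$227.11 total_interest=$27.11
After 5 (month_end (apply 3% monthly interest)): balance=$233.92 total_interest=$33.92
After 6 (withdraw($50)): balance=$183.92 total_interest=$33.92
After 7 (deposit($200)): balance=$383.92 total_interest=$33.92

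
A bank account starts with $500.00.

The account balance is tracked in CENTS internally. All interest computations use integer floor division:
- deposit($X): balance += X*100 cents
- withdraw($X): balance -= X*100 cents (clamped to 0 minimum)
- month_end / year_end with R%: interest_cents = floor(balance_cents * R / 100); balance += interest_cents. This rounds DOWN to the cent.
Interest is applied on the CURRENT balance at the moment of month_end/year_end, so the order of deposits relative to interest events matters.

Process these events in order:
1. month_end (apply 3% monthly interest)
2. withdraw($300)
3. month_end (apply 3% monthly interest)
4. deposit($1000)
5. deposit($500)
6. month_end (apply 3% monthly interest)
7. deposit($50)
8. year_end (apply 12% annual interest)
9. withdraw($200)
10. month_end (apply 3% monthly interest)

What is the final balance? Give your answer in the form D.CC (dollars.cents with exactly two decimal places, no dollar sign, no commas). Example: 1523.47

Answer: 1897.11

Derivation:
After 1 (month_end (apply 3% monthly interest)): balance=$515.00 total_interest=$15.00
After 2 (withdraw($300)): balance=$215.00 total_interest=$15.00
After 3 (month_end (apply 3% monthly interest)): balance=$221.45 total_interest=$21.45
After 4 (deposit($1000)): balance=$1221.45 total_interest=$21.45
After 5 (deposit($500)): balance=$1721.45 total_interest=$21.45
After 6 (month_end (apply 3% monthly interest)): balance=$1773.09 total_interest=$73.09
After 7 (deposit($50)): balance=$1823.09 total_interest=$73.09
After 8 (year_end (apply 12% annual interest)): balance=$2041.86 total_interest=$291.86
After 9 (withdraw($200)): balance=$1841.86 total_interest=$291.86
After 10 (month_end (apply 3% monthly interest)): balance=$1897.11 total_interest=$347.11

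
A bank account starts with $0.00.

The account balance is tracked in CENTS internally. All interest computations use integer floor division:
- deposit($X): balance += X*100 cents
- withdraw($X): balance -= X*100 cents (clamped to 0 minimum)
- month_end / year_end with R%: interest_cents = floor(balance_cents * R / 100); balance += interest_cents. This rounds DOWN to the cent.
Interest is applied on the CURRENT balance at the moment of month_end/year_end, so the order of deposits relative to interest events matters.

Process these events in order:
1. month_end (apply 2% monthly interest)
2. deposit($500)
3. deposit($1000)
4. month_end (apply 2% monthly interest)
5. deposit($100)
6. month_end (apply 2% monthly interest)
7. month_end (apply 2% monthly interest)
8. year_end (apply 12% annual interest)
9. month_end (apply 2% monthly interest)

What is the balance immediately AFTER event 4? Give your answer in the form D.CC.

After 1 (month_end (apply 2% monthly interest)): balance=$0.00 total_interest=$0.00
After 2 (deposit($500)): balance=$500.00 total_interest=$0.00
After 3 (deposit($1000)): balance=$1500.00 total_interest=$0.00
After 4 (month_end (apply 2% monthly interest)): balance=$1530.00 total_interest=$30.00

Answer: 1530.00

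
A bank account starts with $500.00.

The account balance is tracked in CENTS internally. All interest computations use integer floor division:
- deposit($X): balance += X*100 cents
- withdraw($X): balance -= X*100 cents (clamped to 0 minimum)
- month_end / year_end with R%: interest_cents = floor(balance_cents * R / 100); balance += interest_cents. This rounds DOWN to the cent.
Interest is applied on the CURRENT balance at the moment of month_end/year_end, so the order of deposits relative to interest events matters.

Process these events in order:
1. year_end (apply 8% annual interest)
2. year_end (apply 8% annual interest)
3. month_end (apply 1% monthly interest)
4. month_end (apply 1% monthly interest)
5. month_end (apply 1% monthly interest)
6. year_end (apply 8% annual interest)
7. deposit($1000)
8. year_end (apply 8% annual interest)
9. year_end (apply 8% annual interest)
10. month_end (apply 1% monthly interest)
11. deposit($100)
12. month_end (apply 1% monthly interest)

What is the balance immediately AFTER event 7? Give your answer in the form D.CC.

Answer: 1648.92

Derivation:
After 1 (year_end (apply 8% annual interest)): balance=$540.00 total_interest=$40.00
After 2 (year_end (apply 8% annual interest)): balance=$583.20 total_interest=$83.20
After 3 (month_end (apply 1% monthly interest)): balance=$589.03 total_interest=$89.03
After 4 (month_end (apply 1% monthly interest)): balance=$594.92 total_interest=$94.92
After 5 (month_end (apply 1% monthly interest)): balance=$600.86 total_interest=$100.86
After 6 (year_end (apply 8% annual interest)): balance=$648.92 total_interest=$148.92
After 7 (deposit($1000)): balance=$1648.92 total_interest=$148.92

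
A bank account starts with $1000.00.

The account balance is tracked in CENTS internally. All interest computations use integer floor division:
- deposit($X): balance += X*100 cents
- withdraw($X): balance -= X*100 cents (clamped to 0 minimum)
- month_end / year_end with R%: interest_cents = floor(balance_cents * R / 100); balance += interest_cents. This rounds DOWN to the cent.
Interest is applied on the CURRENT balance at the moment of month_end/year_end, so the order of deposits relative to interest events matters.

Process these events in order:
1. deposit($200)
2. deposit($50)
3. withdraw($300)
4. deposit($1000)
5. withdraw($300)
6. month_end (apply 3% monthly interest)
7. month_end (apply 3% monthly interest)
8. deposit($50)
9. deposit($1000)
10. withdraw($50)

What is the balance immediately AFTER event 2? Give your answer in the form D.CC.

Answer: 1250.00

Derivation:
After 1 (deposit($200)): balance=$1200.00 total_interest=$0.00
After 2 (deposit($50)): balance=$1250.00 total_interest=$0.00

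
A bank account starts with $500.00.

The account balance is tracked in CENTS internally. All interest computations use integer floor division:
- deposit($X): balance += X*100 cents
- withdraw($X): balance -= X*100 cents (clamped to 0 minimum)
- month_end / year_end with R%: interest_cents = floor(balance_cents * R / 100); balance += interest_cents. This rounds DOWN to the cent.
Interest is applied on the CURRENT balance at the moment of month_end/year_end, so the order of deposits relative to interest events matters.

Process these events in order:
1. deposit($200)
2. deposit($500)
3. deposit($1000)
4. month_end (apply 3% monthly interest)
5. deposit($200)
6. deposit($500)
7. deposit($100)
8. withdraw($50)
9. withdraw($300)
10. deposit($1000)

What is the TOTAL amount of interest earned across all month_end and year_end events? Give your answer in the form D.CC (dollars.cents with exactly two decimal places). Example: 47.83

Answer: 66.00

Derivation:
After 1 (deposit($200)): balance=$700.00 total_interest=$0.00
After 2 (deposit($500)): balance=$1200.00 total_interest=$0.00
After 3 (deposit($1000)): balance=$2200.00 total_interest=$0.00
After 4 (month_end (apply 3% monthly interest)): balance=$2266.00 total_interest=$66.00
After 5 (deposit($200)): balance=$2466.00 total_interest=$66.00
After 6 (deposit($500)): balance=$2966.00 total_interest=$66.00
After 7 (deposit($100)): balance=$3066.00 total_interest=$66.00
After 8 (withdraw($50)): balance=$3016.00 total_interest=$66.00
After 9 (withdraw($300)): balance=$2716.00 total_interest=$66.00
After 10 (deposit($1000)): balance=$3716.00 total_interest=$66.00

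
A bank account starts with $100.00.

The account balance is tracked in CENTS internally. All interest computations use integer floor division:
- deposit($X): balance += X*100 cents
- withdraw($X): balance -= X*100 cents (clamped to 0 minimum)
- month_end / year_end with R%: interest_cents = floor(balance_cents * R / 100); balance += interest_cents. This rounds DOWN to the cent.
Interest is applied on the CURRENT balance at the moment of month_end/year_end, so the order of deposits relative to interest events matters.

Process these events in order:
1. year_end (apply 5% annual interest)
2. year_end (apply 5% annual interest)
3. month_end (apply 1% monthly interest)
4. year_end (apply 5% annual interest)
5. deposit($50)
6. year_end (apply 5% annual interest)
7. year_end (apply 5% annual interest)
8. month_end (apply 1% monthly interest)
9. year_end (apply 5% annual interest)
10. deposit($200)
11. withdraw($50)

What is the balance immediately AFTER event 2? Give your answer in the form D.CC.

After 1 (year_end (apply 5% annual interest)): balance=$105.00 total_interest=$5.00
After 2 (year_end (apply 5% annual interest)): balance=$110.25 total_interest=$10.25

Answer: 110.25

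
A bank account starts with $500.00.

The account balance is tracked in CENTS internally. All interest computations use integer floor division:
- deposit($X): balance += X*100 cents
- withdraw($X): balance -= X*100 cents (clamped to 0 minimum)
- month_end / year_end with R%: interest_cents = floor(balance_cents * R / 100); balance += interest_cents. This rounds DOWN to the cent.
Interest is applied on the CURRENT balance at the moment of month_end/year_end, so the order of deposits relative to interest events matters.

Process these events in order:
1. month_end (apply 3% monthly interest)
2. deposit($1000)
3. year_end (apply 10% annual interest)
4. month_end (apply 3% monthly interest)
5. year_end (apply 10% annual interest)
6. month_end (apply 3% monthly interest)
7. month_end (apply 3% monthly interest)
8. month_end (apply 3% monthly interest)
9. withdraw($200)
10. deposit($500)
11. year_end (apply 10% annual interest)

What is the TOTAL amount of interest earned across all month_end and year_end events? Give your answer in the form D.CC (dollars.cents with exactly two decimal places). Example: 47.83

After 1 (month_end (apply 3% monthly interest)): balance=$515.00 total_interest=$15.00
After 2 (deposit($1000)): balance=$1515.00 total_interest=$15.00
After 3 (year_end (apply 10% annual interest)): balance=$1666.50 total_interest=$166.50
After 4 (month_end (apply 3% monthly interest)): balance=$1716.49 total_interest=$216.49
After 5 (year_end (apply 10% annual interest)): balance=$1888.13 total_interest=$388.13
After 6 (month_end (apply 3% monthly interest)): balance=$1944.77 total_interest=$444.77
After 7 (month_end (apply 3% monthly interest)): balance=$2003.11 total_interest=$503.11
After 8 (month_end (apply 3% monthly interest)): balance=$2063.20 total_interest=$563.20
After 9 (withdraw($200)): balance=$1863.20 total_interest=$563.20
After 10 (deposit($500)): balance=$2363.20 total_interest=$563.20
After 11 (year_end (apply 10% annual interest)): balance=$2599.52 total_interest=$799.52

Answer: 799.52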